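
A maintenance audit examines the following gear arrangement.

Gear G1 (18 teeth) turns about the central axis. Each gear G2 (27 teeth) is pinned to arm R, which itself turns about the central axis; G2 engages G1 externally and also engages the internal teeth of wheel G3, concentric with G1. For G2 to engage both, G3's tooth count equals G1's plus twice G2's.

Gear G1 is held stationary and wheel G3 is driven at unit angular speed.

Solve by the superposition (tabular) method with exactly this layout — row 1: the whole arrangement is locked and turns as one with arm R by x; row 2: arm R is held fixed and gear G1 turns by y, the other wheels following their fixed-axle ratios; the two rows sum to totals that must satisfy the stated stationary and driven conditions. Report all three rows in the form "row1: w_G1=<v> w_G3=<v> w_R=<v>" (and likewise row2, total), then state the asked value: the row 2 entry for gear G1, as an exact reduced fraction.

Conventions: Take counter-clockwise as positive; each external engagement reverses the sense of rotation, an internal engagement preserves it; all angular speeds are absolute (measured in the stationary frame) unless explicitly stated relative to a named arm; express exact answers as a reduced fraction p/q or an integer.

topology: planetary set — G1 18T / G2 27T / G3 72T, arm = carrier (Willis)
row 1: whole set turns with the arm by x
row 2: sun turns y, ring = −(18/72)·y, arm 0
boundary: total ω_sun = x + y = 0 and total ω_ring = x − (18/72)·y = 1  ⇒  y = -4/5, x = 4/5
row 2 ring = −(18/72)·(-4/5) = 1/5
totals (row 1 + row 2): sun 4/5 + (-4/5) = 0, ring 4/5 + 1/5 = 1, arm 4/5 + 0 = 4/5
asked cell (row2, sun) = -4/5

row1: w_G1=4/5 w_G3=4/5 w_R=4/5
row2: w_G1=-4/5 w_G3=1/5 w_R=0
total: w_G1=0 w_G3=1 w_R=4/5
asked value: -4/5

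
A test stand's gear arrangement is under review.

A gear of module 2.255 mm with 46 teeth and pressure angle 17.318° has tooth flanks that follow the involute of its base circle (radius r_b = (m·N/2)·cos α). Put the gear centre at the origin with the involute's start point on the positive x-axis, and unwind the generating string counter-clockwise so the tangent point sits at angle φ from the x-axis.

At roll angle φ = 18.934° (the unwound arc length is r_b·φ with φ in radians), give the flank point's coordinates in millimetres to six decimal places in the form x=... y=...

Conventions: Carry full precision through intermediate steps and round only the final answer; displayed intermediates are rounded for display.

x=52.144017 y=0.589134

class = single-mesh tooth geometry [base-circle involute, m = 2.255, 46T]
pitch radius r_p = m·N/2 = 2.255·46/2 = 51.865000
base radius r_b = r_p·cos α = 51.865000·cos 17.318° = 49.513821
roll angle φ = 18.934° = 0.33046064 rad
x = r_b·(cos φ + φ·sin φ) = 52.144017
y = r_b·(sin φ − φ·cos φ) = 0.589134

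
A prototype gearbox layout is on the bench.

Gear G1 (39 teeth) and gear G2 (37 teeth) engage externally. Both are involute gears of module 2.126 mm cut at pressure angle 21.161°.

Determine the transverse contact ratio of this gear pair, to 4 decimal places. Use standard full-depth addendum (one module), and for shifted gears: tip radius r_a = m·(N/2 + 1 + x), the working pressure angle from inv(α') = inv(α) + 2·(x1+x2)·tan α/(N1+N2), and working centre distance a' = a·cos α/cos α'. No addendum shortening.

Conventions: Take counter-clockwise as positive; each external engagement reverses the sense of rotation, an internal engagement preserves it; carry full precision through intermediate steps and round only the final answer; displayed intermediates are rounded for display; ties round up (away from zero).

1.6500

recognized (one external pair, fixed centres): single-mesh tooth geometry, m = 2.126, N1 = 39, N2 = 37
base radii: r_b1 = 38.661544, r_b2 = 36.678900
tip radii: r_a1 = 43.583000, r_a2 = 41.457000
no profile shift: α' = α, a' = a
action lengths: √(r_a1²−r_b1²) = 20.118721, √(r_a2²−r_b2²) = 19.322037
base pitch p_b = π·m·cos α = 6.228657
CR = (20.118721 + 19.322037 − 80.788000·sin 21.16100°)/6.228657 = 1.649972
contact ratio ≈ 1.6500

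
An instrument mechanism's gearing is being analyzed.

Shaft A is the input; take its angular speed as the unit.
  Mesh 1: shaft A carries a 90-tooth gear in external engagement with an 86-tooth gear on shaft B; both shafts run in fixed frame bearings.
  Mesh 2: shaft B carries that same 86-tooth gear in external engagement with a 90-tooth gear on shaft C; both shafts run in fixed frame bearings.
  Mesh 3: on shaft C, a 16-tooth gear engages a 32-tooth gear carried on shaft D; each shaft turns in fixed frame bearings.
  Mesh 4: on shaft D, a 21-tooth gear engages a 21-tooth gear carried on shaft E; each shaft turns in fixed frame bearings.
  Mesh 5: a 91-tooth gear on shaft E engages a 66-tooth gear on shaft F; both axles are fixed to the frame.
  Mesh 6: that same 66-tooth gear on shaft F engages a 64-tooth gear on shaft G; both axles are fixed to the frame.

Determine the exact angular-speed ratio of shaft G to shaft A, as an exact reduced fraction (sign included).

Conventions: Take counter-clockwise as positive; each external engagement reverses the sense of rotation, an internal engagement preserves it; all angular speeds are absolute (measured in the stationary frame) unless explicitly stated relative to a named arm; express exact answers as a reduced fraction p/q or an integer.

class = fixed-axis compound train [6 meshes; 6 ratios multiply, 6 sense flips]
mesh 1 [90T→86T]: running ratio 45/43, sense −
mesh 2 [86T→90T]: running ratio 1, sense +
mesh 3 [16T→32T]: running ratio 1/2, sense −
mesh 4 [21T→21T]: running ratio 1/2, sense +
mesh 5 [91T→66T]: running ratio 91/132, sense −
mesh 6 [66T→64T]: running ratio 91/128, sense +
ω_out/ω_in = 91/128

91/128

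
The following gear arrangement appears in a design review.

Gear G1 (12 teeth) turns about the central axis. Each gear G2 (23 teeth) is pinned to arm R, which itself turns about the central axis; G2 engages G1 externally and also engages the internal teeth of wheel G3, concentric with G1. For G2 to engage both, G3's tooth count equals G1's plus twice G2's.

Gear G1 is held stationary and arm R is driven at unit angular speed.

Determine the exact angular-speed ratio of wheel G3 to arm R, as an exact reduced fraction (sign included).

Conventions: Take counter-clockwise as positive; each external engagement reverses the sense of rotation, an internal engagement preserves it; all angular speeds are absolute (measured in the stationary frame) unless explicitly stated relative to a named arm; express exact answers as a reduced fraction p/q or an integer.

topology: planetary set — G1 12T / G2 23T / G3 58T, arm = carrier (Willis)
ring teeth: 12 + 2·23 = 58
12(ω_sun−ω_arm) = −58(ω_ring−ω_arm),  ω_sun = 0, ω_arm = 1
ω_ring = 1 − (12/58)(0−1) = 35/29
ω_out/ω_in = 35/29

35/29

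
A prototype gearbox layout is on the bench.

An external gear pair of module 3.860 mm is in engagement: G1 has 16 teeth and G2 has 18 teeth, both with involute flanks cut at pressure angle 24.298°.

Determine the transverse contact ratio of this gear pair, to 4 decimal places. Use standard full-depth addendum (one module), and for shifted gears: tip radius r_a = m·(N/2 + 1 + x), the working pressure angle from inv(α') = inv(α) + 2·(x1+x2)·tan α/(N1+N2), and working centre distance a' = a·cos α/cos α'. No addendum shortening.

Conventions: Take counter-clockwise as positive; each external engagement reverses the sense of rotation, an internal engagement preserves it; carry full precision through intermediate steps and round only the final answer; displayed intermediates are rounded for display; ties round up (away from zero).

1.3972

class = single-mesh tooth geometry [involute pair 16T × 18T, m = 3.860]
base radii: r_b1 = 28.144577, r_b2 = 31.662649
tip radii: r_a1 = 34.740000, r_a2 = 38.600000
no profile shift: α' = α, a' = a
action lengths: √(r_a1²−r_b1²) = 20.365422, √(r_a2²−r_b2²) = 22.077968
base pitch p_b = π·m·cos α = 11.052349
CR = (20.365422 + 22.077968 − 65.620000·sin 24.29800°)/11.052349 = 1.397160
contact ratio ≈ 1.3972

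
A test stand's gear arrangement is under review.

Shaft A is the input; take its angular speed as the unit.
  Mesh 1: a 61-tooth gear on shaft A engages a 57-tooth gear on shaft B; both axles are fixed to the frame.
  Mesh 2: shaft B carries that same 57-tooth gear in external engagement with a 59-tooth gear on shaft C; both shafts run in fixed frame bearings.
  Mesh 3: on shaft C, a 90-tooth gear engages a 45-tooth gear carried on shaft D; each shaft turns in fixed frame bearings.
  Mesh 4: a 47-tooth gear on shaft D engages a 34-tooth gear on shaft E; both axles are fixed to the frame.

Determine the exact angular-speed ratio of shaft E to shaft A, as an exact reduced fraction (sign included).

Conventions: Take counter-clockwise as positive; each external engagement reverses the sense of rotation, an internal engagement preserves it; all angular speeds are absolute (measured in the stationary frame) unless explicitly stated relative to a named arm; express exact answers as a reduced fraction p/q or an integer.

class = fixed-axis compound train [4 meshes; 4 ratios multiply, 4 sense flips]
mesh 1 [61T→57T]: running ratio 61/57, sense −
mesh 2 [57T→59T]: running ratio 61/59, sense +
mesh 3 [90T→45T]: running ratio 122/59, sense −
mesh 4 [47T→34T]: running ratio 2867/1003, sense +
ω_out/ω_in = 2867/1003

2867/1003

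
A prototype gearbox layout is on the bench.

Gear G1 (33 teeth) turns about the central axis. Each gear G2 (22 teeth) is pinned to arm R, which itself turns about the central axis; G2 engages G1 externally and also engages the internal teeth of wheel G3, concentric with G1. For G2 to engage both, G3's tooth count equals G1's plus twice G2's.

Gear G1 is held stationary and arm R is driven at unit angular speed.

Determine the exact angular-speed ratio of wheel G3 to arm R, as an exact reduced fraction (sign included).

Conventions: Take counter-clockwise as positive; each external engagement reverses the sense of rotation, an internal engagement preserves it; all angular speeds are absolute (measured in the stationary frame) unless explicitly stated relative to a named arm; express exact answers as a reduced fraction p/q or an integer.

10/7

topology: planetary set — G1 33T / G2 22T / G3 77T, arm = carrier (Willis)
ring teeth: 33 + 2·22 = 77
33(ω_sun−ω_arm) = −77(ω_ring−ω_arm),  ω_sun = 0, ω_arm = 1
ω_ring = 1 − (33/77)(0−1) = 10/7
ω_out/ω_in = 10/7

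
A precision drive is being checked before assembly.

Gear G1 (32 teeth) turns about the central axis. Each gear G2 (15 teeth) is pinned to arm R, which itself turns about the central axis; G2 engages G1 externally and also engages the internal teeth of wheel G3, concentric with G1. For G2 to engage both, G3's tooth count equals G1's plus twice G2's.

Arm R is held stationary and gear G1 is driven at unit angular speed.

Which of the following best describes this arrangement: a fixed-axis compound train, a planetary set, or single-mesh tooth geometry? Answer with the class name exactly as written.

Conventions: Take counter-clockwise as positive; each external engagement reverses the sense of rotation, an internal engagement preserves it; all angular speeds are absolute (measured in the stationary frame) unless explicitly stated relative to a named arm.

planetary set

class = planetary set [G3 = 32+2·15 = 62; Willis about the carrier]
classification: planetary set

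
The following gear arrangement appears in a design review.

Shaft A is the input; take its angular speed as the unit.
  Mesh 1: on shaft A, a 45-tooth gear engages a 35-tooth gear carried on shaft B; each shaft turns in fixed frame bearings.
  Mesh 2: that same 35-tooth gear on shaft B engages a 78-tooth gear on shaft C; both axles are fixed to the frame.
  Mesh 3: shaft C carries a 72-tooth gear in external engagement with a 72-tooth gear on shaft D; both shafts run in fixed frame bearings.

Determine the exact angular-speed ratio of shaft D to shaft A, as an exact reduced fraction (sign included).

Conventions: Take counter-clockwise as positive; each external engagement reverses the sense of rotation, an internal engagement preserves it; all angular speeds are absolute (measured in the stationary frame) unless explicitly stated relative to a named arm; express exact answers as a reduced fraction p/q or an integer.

class = fixed-axis compound train [3 meshes; 3 ratios multiply, 3 sense flips]
mesh 1 [45T→35T]: running ratio 9/7, sense −
mesh 2 [35T→78T]: running ratio 15/26, sense +
mesh 3 [72T→72T]: running ratio 15/26, sense −
ω_out/ω_in = -15/26

-15/26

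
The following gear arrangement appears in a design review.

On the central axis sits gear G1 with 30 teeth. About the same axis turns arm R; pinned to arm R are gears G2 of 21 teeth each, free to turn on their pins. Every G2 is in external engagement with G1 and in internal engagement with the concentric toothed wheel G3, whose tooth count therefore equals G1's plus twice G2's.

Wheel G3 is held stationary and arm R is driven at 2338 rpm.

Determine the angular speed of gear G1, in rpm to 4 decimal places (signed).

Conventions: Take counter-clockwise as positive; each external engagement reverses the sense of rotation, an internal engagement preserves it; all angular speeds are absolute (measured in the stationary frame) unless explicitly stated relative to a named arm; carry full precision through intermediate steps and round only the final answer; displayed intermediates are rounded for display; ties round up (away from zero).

+7949.2000 rpm

recognized (axles ride arm R): planetary set, 30/21/72 teeth
normalise by the input: solve with ω_arm = 1, then scale by 2338 rpm
ring teeth: 30 + 2·21 = 72
30(ω_sun−ω_arm) = −72(ω_ring−ω_arm),  ω_ring = 0, ω_arm = 1
ω_sun = 1 − (72/30)(0−1) = 17/5
scale: ω_sun = 17/5 × 2338 rpm = +7949.2000 rpm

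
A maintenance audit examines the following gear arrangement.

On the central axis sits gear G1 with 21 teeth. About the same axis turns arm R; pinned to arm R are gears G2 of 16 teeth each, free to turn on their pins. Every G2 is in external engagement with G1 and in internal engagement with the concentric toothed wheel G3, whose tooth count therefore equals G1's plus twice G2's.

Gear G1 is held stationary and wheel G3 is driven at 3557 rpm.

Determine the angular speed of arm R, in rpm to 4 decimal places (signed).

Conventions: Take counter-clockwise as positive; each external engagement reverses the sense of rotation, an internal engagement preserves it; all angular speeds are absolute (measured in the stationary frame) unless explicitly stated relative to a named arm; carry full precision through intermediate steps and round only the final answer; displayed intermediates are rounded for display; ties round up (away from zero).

recognized (axles ride arm R): planetary set, 21/16/53 teeth
normalise by the input: solve with ω_ring = 1, then scale by 3557 rpm
ring teeth: 21 + 2·16 = 53
21(ω_sun−ω_arm) = −53(ω_ring−ω_arm),  ω_sun = 0, ω_ring = 1
21(0−ω_arm) = −53(1−ω_arm)  ⇒  74·ω_arm = 53  ⇒  ω_arm = 53/74
scale: ω_arm = 53/74 × 3557 rpm = +2547.5811 rpm

+2547.5811 rpm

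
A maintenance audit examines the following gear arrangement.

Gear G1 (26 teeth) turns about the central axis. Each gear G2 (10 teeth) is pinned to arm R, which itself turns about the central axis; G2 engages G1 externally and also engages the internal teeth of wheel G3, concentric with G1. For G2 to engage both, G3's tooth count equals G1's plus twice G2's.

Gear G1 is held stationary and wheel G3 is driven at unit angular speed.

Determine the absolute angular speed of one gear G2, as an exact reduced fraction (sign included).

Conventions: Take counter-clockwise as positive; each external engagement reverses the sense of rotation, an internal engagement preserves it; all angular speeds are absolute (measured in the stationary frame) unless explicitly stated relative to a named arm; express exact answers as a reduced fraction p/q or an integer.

planetary set (26T centre, 10T on arm, 46T internal) — Willis relation
ring teeth: 26 + 2·10 = 46
26(ω_sun−ω_arm) = −46(ω_ring−ω_arm),  ω_sun = 0, ω_ring = 1
26(0−ω_arm) = −46(1−ω_arm)  ⇒  72·ω_arm = 46  ⇒  ω_arm = 23/36
sun–planet mesh: 26·(0−23/36) = −10·(ω_p−ω_arm)  ⇒  ω_p−ω_arm = 299/180
ω_p = 23/36 + 299/180 = 23/10
exact speed ratio = 23/10

23/10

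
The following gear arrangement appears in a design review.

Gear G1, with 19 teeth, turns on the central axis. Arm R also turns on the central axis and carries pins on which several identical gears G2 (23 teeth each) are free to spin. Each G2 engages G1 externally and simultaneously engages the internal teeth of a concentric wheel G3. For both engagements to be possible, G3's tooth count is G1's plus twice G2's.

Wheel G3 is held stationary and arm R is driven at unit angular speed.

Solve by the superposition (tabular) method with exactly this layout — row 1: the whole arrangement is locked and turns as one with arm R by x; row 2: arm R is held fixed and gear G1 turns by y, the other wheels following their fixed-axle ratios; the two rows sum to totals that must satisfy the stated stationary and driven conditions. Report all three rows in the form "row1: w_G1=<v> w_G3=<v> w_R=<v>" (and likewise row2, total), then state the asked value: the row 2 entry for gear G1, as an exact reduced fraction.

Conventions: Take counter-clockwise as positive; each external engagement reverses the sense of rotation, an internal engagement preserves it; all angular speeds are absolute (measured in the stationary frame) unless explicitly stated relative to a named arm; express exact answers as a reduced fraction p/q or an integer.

row1: w_G1=1 w_G3=1 w_R=1
row2: w_G1=65/19 w_G3=-1 w_R=0
total: w_G1=84/19 w_G3=0 w_R=1
asked value: 65/19

planetary set (19T centre, 23T on arm, 65T internal) — Willis relation
superposition row 1 [locked train]: every member turns x
superposition row 2 [arm held]: sun y, ring −(19/65)·y, arm 0
boundary: total ω_ring = x − (19/65)·y = 0 and total ω_arm = x = 1  ⇒  y = 65/19, x = 1
row 2 ring = −(19/65)·65/19 = -1
totals (row 1 + row 2): sun 1 + 65/19 = 84/19, ring 1 + (-1) = 0, arm 1 + 0 = 1
asked cell (row2, sun) = 65/19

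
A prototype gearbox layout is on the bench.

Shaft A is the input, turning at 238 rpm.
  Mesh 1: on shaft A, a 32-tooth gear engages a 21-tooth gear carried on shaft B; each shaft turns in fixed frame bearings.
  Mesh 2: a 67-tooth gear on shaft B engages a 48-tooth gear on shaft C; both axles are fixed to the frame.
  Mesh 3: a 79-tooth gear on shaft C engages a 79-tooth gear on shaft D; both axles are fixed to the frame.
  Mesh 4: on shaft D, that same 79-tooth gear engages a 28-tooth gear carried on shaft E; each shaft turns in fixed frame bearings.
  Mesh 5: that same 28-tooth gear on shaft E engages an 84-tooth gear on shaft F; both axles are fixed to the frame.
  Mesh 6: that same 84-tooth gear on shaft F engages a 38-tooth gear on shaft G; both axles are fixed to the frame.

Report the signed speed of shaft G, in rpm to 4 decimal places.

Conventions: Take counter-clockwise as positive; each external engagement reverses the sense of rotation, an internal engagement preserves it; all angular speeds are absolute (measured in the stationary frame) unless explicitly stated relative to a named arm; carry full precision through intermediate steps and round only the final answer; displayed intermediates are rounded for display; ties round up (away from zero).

topology: fixed-axis compound train — 6 meshes, A→G
mesh 1 [32T→21T]: ω = 238.0000×32/21 = 362.6667 rpm, sense flips to −
mesh 2 [67T→48T]: ω = 362.6667×67/48 = 506.2222 rpm, sense flips to +
mesh 3 [79T→79T]: ω = 506.2222×79/79 = 506.2222 rpm, sense flips to −
mesh 4 [79T→28T]: ω = 506.2222×79/28 = 1428.2698 rpm, sense flips to +
mesh 5 [28T→84T]: ω = 1428.2698×28/84 = 476.0899 rpm, sense flips to −
mesh 6 [84T→38T]: ω = 476.0899×84/38 = 1052.4094 rpm, sense flips to +
signed output speed = +1052.4094 rpm

+1052.4094 rpm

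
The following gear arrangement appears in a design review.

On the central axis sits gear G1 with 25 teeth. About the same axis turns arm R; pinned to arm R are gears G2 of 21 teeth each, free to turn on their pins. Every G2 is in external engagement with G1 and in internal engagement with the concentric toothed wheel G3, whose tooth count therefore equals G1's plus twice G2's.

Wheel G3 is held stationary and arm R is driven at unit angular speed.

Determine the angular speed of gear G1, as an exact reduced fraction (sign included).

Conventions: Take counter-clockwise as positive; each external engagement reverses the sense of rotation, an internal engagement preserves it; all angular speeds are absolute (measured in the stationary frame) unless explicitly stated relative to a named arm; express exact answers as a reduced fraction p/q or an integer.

topology: planetary set — G1 25T / G2 21T / G3 67T, arm = carrier (Willis)
ring teeth: 25 + 2·21 = 67
25(ω_sun−ω_arm) = −67(ω_ring−ω_arm),  ω_ring = 0, ω_arm = 1
ω_sun = 1 − (67/25)(0−1) = 92/25
exact speed ratio = 92/25

92/25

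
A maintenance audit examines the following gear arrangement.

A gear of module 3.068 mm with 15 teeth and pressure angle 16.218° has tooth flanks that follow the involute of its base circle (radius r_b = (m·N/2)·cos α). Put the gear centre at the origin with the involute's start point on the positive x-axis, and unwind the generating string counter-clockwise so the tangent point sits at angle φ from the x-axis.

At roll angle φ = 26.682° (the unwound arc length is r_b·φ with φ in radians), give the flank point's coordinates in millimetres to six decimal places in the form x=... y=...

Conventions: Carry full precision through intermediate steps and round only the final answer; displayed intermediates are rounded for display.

x=24.361763 y=0.727779

topology: single-mesh involute geometry — m = 3.068, N = 15
pitch radius r_p = m·N/2 = 3.068·15/2 = 23.010000
base radius r_b = r_p·cos α = 23.010000·cos 16.218° = 22.094340
roll angle φ = 26.682° = 0.46568875 rad
x = r_b·(cos φ + φ·sin φ) = 24.361763
y = r_b·(sin φ − φ·cos φ) = 0.727779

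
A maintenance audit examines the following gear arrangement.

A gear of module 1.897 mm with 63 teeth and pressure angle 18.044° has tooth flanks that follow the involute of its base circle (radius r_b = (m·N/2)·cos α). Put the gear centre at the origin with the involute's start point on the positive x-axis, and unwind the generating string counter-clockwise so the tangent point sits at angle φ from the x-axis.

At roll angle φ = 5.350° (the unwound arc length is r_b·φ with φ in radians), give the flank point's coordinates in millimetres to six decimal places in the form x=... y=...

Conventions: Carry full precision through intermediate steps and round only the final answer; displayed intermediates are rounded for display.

x=57.063811 y=0.015405

single-mesh involute tooth geometry (63T wheel at module 1.897)
pitch radius r_p = m·N/2 = 1.897·63/2 = 59.755500
base radius r_b = r_p·cos α = 59.755500·cos 18.044° = 56.816660
roll angle φ = 5.350° = 0.09337511 rad
x = r_b·(cos φ + φ·sin φ) = 57.063811
y = r_b·(sin φ − φ·cos φ) = 0.015405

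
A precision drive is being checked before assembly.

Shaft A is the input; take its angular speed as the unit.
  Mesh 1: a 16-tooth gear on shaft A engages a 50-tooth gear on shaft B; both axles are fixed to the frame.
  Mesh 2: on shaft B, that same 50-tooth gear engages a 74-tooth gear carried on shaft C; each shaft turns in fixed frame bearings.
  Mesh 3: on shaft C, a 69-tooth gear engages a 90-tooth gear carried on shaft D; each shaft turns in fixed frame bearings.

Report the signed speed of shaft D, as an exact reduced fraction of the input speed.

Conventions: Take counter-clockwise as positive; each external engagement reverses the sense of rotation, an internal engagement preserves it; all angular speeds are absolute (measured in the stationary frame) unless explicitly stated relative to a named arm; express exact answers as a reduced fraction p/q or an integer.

-92/555

3-mesh fixed-axis compound train (all bearings frame-fixed)
mesh 1 [16T→50T]: |ω|/ω_in = 1×16/50 = 8/25, sense flips to −
mesh 2 [50T→74T]: |ω|/ω_in = (8/25)×50/74 = 8/37, sense flips to +
mesh 3 [69T→90T]: |ω|/ω_in = (8/37)×69/90 = 92/555, sense flips to −
signed output speed (× input speed) = -92/555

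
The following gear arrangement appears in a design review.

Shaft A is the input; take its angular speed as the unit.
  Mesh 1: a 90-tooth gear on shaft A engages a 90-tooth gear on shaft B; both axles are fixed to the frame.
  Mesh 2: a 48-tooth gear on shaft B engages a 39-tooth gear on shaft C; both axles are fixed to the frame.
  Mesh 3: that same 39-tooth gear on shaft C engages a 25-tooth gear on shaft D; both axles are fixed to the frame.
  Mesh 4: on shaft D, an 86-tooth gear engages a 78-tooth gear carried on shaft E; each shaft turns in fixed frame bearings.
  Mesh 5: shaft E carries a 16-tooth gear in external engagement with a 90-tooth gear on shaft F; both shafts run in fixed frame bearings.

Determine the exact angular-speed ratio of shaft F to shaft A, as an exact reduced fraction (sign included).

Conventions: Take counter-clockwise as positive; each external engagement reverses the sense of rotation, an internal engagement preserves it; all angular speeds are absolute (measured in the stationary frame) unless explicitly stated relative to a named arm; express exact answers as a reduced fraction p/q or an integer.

class = fixed-axis compound train [5 meshes; 5 ratios multiply, 5 sense flips]
mesh 1 [90T→90T]: running ratio 1, sense −
mesh 2 [48T→39T]: running ratio 16/13, sense +
mesh 3 [39T→25T]: running ratio 48/25, sense −
mesh 4 [86T→78T]: running ratio 688/325, sense +
mesh 5 [16T→90T]: running ratio 5504/14625, sense −
ω_out/ω_in = -5504/14625

-5504/14625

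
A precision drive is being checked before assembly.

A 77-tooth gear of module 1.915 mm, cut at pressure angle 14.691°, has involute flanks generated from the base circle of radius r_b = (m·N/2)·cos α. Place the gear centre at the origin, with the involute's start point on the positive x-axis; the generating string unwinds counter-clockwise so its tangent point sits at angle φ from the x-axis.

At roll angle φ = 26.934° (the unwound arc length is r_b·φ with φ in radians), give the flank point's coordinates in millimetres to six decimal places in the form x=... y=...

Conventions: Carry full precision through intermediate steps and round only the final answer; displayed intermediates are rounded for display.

recognized (one wheel, involute flank): single-mesh tooth geometry, m = 1.915, N = 77
pitch radius r_p = m·N/2 = 1.915·77/2 = 73.727500
base radius r_b = r_p·cos α = 73.727500·cos 14.691° = 71.317171
roll angle φ = 26.934° = 0.47008698 rad
x = r_b·(cos φ + φ·sin φ) = 78.767055
y = r_b·(sin φ − φ·cos φ) = 2.415349

x=78.767055 y=2.415349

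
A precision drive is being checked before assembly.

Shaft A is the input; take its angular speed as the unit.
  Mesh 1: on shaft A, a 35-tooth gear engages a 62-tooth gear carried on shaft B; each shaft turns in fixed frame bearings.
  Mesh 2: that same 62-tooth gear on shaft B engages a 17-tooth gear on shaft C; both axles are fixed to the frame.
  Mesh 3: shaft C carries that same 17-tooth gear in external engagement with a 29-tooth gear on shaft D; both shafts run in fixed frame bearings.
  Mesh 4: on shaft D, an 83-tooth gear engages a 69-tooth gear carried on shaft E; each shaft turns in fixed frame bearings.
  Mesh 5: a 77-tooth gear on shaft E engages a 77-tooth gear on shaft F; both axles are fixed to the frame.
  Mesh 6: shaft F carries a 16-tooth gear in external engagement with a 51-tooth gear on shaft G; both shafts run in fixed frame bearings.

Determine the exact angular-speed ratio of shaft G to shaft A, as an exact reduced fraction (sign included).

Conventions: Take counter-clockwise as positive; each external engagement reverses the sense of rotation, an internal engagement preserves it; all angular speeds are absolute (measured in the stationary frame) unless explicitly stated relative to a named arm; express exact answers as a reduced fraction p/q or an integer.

class = fixed-axis compound train [6 meshes; 6 ratios multiply, 6 sense flips]
mesh 1 [35T→62T]: running ratio 35/62, sense −
mesh 2 [62T→17T]: running ratio 35/17, sense +
mesh 3 [17T→29T]: running ratio 35/29, sense −
mesh 4 [83T→69T]: running ratio 2905/2001, sense +
mesh 5 [77T→77T]: running ratio 2905/2001, sense −
mesh 6 [16T→51T]: running ratio 46480/102051, sense +
ω_out/ω_in = 46480/102051

46480/102051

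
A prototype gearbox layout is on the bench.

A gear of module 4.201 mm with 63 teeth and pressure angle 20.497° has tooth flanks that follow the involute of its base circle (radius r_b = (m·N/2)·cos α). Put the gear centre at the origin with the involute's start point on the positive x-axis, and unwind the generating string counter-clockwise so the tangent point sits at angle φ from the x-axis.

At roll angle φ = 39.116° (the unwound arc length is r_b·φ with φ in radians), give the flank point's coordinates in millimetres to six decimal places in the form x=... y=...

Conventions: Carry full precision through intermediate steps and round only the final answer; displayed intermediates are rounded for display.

x=149.560314 y=12.544551

class = single-mesh tooth geometry [base-circle involute, m = 4.201, 63T]
pitch radius r_p = m·N/2 = 4.201·63/2 = 132.331500
base radius r_b = r_p·cos α = 132.331500·cos 20.497° = 123.953662
roll angle φ = 39.116° = 0.68270299 rad
x = r_b·(cos φ + φ·sin φ) = 149.560314
y = r_b·(sin φ − φ·cos φ) = 12.544551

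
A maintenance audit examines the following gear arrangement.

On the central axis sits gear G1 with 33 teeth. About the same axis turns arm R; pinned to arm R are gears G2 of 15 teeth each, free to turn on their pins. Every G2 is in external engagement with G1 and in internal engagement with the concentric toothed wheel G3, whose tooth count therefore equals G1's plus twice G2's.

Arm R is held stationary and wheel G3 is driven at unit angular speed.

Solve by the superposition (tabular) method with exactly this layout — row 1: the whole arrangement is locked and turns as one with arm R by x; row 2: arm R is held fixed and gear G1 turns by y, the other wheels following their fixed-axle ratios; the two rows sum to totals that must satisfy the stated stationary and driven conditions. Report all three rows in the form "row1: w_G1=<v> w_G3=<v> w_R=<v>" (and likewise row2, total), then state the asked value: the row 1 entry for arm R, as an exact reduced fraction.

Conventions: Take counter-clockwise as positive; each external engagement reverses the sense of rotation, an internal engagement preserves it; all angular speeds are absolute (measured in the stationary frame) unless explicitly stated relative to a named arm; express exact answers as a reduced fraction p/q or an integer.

class = planetary set [G3 = 33+2·15 = 63; Willis about the carrier]
row 1 (train locked, turned with arm): all members turn x
superposition row 2 [arm held]: sun y, ring −(33/63)·y, arm 0
boundary: total ω_arm = x = 0 and total ω_ring = x − (33/63)·y = 1  ⇒  y = -21/11, x = 0
row 2 ring = −(33/63)·(-21/11) = 1
totals (row 1 + row 2): sun 0 + (-21/11) = -21/11, ring 0 + 1 = 1, arm 0 + 0 = 0
asked cell (row1, arm) = 0

row1: w_G1=0 w_G3=0 w_R=0
row2: w_G1=-21/11 w_G3=1 w_R=0
total: w_G1=-21/11 w_G3=1 w_R=0
asked value: 0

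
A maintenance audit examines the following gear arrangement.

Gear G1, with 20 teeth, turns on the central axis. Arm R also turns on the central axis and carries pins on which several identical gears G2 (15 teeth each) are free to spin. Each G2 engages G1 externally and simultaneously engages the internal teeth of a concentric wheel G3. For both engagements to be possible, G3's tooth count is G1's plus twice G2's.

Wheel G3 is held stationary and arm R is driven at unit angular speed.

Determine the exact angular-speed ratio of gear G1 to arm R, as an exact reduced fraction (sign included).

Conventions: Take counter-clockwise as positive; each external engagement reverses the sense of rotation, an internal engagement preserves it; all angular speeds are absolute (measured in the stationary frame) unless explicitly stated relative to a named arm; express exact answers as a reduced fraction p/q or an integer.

7/2

topology: planetary set — G1 20T / G2 15T / G3 50T, arm = carrier (Willis)
ring teeth: 20 + 2·15 = 50
20(ω_sun−ω_arm) = −50(ω_ring−ω_arm),  ω_ring = 0, ω_arm = 1
ω_sun = 1 − (50/20)(0−1) = 7/2
ω_out/ω_in = 7/2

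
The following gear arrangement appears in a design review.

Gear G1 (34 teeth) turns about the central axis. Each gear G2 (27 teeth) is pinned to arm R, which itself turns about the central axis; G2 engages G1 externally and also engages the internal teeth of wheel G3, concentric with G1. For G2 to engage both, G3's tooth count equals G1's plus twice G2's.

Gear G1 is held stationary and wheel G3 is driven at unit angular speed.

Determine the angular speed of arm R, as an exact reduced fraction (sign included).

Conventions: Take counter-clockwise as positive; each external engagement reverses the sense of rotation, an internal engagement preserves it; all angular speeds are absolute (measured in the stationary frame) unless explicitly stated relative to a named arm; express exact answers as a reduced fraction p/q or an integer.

planetary set (34T centre, 27T on arm, 88T internal) — Willis relation
ring teeth: 34 + 2·27 = 88
34(ω_sun−ω_arm) = −88(ω_ring−ω_arm),  ω_sun = 0, ω_ring = 1
34(0−ω_arm) = −88(1−ω_arm)  ⇒  122·ω_arm = 88  ⇒  ω_arm = 44/61
exact speed ratio = 44/61

44/61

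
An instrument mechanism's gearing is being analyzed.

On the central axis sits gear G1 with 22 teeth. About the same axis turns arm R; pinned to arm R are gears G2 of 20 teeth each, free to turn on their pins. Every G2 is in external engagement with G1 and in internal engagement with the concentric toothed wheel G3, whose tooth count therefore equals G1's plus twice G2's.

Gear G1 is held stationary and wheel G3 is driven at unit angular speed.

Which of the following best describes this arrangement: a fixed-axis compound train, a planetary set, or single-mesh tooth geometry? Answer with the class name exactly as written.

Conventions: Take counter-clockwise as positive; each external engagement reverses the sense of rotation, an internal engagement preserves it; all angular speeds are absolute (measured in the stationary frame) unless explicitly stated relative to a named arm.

planetary set

topology: planetary set — G1 22T / G2 20T / G3 62T, arm = carrier (Willis)
classification: planetary set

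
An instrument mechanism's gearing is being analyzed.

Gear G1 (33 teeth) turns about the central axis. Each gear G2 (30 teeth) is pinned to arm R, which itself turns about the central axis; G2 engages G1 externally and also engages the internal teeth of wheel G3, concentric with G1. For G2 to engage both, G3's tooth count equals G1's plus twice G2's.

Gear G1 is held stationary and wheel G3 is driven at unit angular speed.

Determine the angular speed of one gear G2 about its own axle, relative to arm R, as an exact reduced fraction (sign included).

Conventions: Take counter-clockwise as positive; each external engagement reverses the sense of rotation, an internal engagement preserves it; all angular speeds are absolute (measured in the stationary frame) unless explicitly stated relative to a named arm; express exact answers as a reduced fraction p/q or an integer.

planetary set (33T centre, 30T on arm, 93T internal) — Willis relation
ring teeth: 33 + 2·30 = 93
33(ω_sun−ω_arm) = −93(ω_ring−ω_arm),  ω_sun = 0, ω_ring = 1
33(0−ω_arm) = −93(1−ω_arm)  ⇒  126·ω_arm = 93  ⇒  ω_arm = 31/42
sun–planet mesh: 33·(0−31/42) = −30·(ω_p−ω_arm)  ⇒  ω_p−ω_arm = 341/420
exact speed ratio = 341/420

341/420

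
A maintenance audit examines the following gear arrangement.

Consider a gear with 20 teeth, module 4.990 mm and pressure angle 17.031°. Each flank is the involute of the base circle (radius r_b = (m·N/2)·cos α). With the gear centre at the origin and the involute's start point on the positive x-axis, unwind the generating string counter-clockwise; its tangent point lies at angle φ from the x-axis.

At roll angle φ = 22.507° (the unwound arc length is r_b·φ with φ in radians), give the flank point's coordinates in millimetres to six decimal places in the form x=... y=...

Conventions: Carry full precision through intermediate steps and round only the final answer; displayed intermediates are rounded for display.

topology: single-mesh involute geometry — m = 4.990, N = 20
pitch radius r_p = m·N/2 = 4.990·20/2 = 49.900000
base radius r_b = r_p·cos α = 49.900000·cos 17.031° = 47.711707
roll angle φ = 22.507° = 0.39282125 rad
x = r_b·(cos φ + φ·sin φ) = 51.252073
y = r_b·(sin φ − φ·cos φ) = 0.949232

x=51.252073 y=0.949232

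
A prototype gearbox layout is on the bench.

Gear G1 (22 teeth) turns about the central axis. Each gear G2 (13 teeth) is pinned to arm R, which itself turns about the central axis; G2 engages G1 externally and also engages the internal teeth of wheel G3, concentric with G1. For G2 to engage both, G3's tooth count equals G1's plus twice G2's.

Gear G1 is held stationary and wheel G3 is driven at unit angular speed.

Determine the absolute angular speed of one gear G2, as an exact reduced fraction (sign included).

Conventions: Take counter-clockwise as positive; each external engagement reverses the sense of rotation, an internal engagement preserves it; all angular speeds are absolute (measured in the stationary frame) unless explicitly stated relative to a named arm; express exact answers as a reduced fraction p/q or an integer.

24/13

planetary set (22T centre, 13T on arm, 48T internal) — Willis relation
ring teeth: 22 + 2·13 = 48
22(ω_sun−ω_arm) = −48(ω_ring−ω_arm),  ω_sun = 0, ω_ring = 1
22(0−ω_arm) = −48(1−ω_arm)  ⇒  70·ω_arm = 48  ⇒  ω_arm = 24/35
sun–planet mesh: 22·(0−24/35) = −13·(ω_p−ω_arm)  ⇒  ω_p−ω_arm = 528/455
ω_p = 24/35 + 528/455 = 24/13
exact speed ratio = 24/13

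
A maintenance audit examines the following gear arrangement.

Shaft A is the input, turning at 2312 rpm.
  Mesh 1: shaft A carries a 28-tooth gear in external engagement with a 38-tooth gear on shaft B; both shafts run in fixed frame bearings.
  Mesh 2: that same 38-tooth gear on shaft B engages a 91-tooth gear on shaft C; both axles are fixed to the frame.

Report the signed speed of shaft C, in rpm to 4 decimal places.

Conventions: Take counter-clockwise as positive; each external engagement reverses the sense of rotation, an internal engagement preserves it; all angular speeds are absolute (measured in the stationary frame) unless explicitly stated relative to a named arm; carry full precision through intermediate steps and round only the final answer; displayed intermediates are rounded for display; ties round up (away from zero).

recognized (3 fixed axles, 2 meshes): fixed-axis compound train
mesh 1 [28T→38T]: ω = 2312.0000×28/38 = 1703.5789 rpm, sense flips to −
mesh 2 [38T→91T]: ω = 1703.5789×38/91 = 711.3846 rpm, sense flips to +
signed output speed = +711.3846 rpm

+711.3846 rpm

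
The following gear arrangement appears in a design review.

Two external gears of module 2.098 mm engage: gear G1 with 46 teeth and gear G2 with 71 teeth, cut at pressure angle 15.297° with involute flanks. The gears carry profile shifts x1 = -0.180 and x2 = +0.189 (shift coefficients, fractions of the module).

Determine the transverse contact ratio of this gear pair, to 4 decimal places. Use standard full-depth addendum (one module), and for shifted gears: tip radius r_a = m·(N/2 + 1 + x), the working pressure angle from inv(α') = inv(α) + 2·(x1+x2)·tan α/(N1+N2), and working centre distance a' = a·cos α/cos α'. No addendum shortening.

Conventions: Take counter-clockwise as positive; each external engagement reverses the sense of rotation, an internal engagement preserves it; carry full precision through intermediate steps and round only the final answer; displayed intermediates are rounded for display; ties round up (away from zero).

2.1050

recognized (one external pair, fixed centres): single-mesh tooth geometry, m = 2.098, N1 = 46, N2 = 71
base radii: r_b1 = 46.544420, r_b2 = 71.840301
tip radii: r_a1 = 49.974360, r_a2 = 76.973522
inv(α') = inv(15.297°) + 2·(-0.180+0.189)·tan α/(46+71) = 0.00657183  ⇒  α' = 15.32916°
a' = a·cos α / cos α' = 122.7330·cos 15.297°/cos 15.32916° = 122.751863
action lengths: √(r_a1²−r_b1²) = 18.194878, √(r_a2²−r_b2²) = 27.638637
base pitch p_b = π·m·cos α = 6.357548
CR = (18.194878 + 27.638637 − 122.751863·sin 15.32916°)/6.357548 = 2.104956
contact ratio ≈ 2.1050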